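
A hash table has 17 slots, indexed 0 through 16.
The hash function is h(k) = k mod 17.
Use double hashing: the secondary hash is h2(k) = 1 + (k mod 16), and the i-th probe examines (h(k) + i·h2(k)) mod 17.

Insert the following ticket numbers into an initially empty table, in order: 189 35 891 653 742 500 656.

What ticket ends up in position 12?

Insert 189: h=2, slot 2 empty => index 2.
Insert 35: h=1, slot 1 empty => index 1.
Insert 891: h=7, slot 7 empty => index 7.
Insert 653: h=7, h2=14, slot 7 occupied => index 4.
Insert 742: h=11, slot 11 empty => index 11.
Insert 500: h=7, h2=5, slot 7 occupied => index 12.
Insert 656: h=10, slot 10 empty => index 10.
Table: [—, 35, 189, —, 653, —, —, 891, —, —, 656, 742, 500, —, —, —, —]

500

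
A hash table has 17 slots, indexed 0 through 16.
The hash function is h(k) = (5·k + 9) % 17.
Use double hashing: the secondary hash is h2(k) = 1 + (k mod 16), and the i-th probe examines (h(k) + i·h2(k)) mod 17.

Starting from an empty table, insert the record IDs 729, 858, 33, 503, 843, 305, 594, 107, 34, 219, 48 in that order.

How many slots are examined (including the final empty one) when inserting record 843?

729 hashes to 16; slot 16 is free -> place at 16.
858 hashes to 15; slot 15 is free -> place at 15.
33 hashes to 4; slot 4 is free -> place at 4.
503 hashes to 8; slot 8 is free -> place at 8.
843 hashes to 8, h2=12; 8 taken -> place at 3.
305 hashes to 4, h2=2; 4 taken -> place at 6.
594 hashes to 4, h2=3; 4 taken -> place at 7.
107 hashes to 0; slot 0 is free -> place at 0.
34 hashes to 9; slot 9 is free -> place at 9.
219 hashes to 16, h2=12; 16 taken -> place at 11.
48 hashes to 11, h2=1; 11 taken -> place at 12.
Table: [107, _, _, 843, 33, _, 305, 594, 503, 34, _, 219, 48, _, _, 858, 729]

2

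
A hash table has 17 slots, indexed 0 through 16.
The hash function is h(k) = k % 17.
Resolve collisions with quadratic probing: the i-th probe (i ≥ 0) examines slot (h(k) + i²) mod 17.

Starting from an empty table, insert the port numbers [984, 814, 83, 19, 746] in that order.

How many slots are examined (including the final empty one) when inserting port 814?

Insert 984: h=15, slot 15 empty → index 15.
Insert 814: h=15, slot 15 occupied → index 16.
Insert 83: h=15, slots 15,16 occupied → index 2.
Insert 19: h=2, slot 2 occupied → index 3.
Insert 746: h=15, slots 15,16,2 occupied → index 7.
Table: [∅, ∅, 83, 19, ∅, ∅, ∅, 746, ∅, ∅, ∅, ∅, ∅, ∅, ∅, 984, 814]

2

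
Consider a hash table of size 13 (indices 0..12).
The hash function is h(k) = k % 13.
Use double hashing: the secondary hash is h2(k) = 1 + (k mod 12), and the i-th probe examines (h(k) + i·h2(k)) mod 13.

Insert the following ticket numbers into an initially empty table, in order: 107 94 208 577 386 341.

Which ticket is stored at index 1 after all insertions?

94

Insert 107: h=3, slot 3 empty → index 3.
Insert 94: h=3, h2=11, slot 3 occupied → index 1.
Insert 208: h=0, slot 0 empty → index 0.
Insert 577: h=5, slot 5 empty → index 5.
Insert 386: h=9, slot 9 empty → index 9.
Insert 341: h=3, h2=6, slots 3,9 occupied → index 2.
Table: [208, 94, 341, 107, -, 577, -, -, -, 386, -, -, -]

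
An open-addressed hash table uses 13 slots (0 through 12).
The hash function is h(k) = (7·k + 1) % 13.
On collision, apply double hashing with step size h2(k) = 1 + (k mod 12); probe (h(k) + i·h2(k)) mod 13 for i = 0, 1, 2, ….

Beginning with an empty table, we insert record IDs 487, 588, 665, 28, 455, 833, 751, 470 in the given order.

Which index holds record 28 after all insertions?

Insert 487: h=4, slot 4 empty => index 4.
Insert 588: h=9, slot 9 empty => index 9.
Insert 665: h=2, slot 2 empty => index 2.
Insert 28: h=2, h2=5, slot 2 occupied => index 7.
Insert 455: h=1, slot 1 empty => index 1.
Insert 833: h=8, slot 8 empty => index 8.
Insert 751: h=6, slot 6 empty => index 6.
Insert 470: h=2, h2=3, slot 2 occupied => index 5.
Table: [., 455, 665, ., 487, 470, 751, 28, 833, 588, ., ., .]

7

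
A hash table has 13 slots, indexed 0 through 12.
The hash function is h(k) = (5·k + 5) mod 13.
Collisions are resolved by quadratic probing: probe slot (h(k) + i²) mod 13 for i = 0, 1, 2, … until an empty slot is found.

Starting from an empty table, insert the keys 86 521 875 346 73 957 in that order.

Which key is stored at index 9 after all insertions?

957

Insert 86: h=6, slot 6 empty => index 6.
Insert 521: h=10, slot 10 empty => index 10.
Insert 875: h=12, slot 12 empty => index 12.
Insert 346: h=6, slot 6 occupied => index 7.
Insert 73: h=6, slots 6,7,10 occupied => index 2.
Insert 957: h=6, slots 6,7,10,2 occupied => index 9.
Table: [_, _, 73, _, _, _, 86, 346, _, 957, 521, _, 875]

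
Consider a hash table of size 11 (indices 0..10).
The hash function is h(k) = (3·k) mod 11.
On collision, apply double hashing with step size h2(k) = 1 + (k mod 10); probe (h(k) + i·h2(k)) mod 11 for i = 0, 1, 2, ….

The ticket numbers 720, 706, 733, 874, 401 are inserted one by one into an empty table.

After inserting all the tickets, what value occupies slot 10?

733

720 hashes to 4; slot 4 is free -> place at 4.
706 hashes to 6; slot 6 is free -> place at 6.
733 hashes to 10; slot 10 is free -> place at 10.
874 hashes to 4, h2=5; 4 taken -> place at 9.
401 hashes to 4, h2=2; 4,6 taken -> place at 8.
Table: [∅, ∅, ∅, ∅, 720, ∅, 706, ∅, 401, 874, 733]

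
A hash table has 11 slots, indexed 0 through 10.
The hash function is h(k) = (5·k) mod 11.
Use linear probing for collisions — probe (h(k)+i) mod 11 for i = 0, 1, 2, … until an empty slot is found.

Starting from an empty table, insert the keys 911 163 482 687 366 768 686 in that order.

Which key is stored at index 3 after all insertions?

911: h=1 -> slot 1
163: h=1, probe 1,2 -> slot 2
482: h=1, probe 1,2,3 -> slot 3
687: h=3, probe 3,4 -> slot 4
366: h=4, probe 4,5 -> slot 5
768: h=1, probe 1,2,3,4,5,6 -> slot 6
686: h=9 -> slot 9
Table: [∅, 911, 163, 482, 687, 366, 768, ∅, ∅, 686, ∅]

482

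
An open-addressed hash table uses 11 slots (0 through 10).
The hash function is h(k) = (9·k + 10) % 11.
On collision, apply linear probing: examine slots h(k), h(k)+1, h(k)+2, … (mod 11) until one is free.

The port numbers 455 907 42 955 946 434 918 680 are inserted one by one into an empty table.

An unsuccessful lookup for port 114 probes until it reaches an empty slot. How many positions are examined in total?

6

Insert 455: h=2, slot 2 empty => index 2.
Insert 907: h=0, slot 0 empty => index 0.
Insert 42: h=3, slot 3 empty => index 3.
Insert 955: h=3, slot 3 occupied => index 4.
Insert 946: h=10, slot 10 empty => index 10.
Insert 434: h=0, slot 0 occupied => index 1.
Insert 918: h=0, slots 0,1,2,3,4 occupied => index 5.
Insert 680: h=3, slots 3,4,5 occupied => index 6.
Table: [907, 434, 455, 42, 955, 918, 680, _, _, _, 946]
Lookup 114: h=2, probe 2,3,4,5,6,7 → slot 7 empty, not found.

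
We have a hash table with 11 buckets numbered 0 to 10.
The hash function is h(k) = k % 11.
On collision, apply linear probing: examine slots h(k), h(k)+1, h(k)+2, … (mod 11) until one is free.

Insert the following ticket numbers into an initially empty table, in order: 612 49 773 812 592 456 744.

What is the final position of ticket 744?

8

612 hashes to 7; slot 7 is free => place at 7.
49 hashes to 5; slot 5 is free => place at 5.
773 hashes to 3; slot 3 is free => place at 3.
812 hashes to 9; slot 9 is free => place at 9.
592 hashes to 9; 9 taken => place at 10.
456 hashes to 5; 5 taken => place at 6.
744 hashes to 7; 7 taken => place at 8.
Table: [., ., ., 773, ., 49, 456, 612, 744, 812, 592]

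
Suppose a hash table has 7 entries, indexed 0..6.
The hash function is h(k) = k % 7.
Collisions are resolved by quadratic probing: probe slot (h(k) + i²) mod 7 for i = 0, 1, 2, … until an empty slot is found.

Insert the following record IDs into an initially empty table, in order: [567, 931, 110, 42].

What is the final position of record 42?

4

567: h=0 -> slot 0
931: h=0, probe 0,1 -> slot 1
110: h=5 -> slot 5
42: h=0, probe 0,1,4 -> slot 4
Table: [567, 931, -, -, 42, 110, -]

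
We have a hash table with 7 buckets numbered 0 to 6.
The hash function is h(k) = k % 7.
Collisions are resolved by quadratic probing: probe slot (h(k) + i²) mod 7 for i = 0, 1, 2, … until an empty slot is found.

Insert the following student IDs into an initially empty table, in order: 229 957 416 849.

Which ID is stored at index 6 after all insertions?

957

229 hashes to 5; slot 5 is free → place at 5.
957 hashes to 5; 5 taken → place at 6.
416 hashes to 3; slot 3 is free → place at 3.
849 hashes to 2; slot 2 is free → place at 2.
Table: [∅, ∅, 849, 416, ∅, 229, 957]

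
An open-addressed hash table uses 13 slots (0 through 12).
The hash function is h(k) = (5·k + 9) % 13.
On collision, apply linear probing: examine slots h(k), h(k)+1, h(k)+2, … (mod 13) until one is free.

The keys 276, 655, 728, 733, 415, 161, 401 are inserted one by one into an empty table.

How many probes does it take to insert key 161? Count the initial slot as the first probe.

5

276 hashes to 11; slot 11 is free → place at 11.
655 hashes to 8; slot 8 is free → place at 8.
728 hashes to 9; slot 9 is free → place at 9.
733 hashes to 8; 8,9 taken → place at 10.
415 hashes to 4; slot 4 is free → place at 4.
161 hashes to 8; 8,9,10,11 taken → place at 12.
401 hashes to 12; 12 taken → place at 0.
Table: [401, ∅, ∅, ∅, 415, ∅, ∅, ∅, 655, 728, 733, 276, 161]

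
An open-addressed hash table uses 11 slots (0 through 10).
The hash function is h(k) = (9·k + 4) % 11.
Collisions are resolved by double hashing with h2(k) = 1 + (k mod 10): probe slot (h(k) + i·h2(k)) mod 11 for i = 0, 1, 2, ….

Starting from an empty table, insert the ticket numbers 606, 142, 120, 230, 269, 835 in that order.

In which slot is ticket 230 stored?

8

606 hashes to 2; slot 2 is free => place at 2.
142 hashes to 6; slot 6 is free => place at 6.
120 hashes to 6, h2=1; 6 taken => place at 7.
230 hashes to 6, h2=1; 6,7 taken => place at 8.
269 hashes to 5; slot 5 is free => place at 5.
835 hashes to 6, h2=6; 6 taken => place at 1.
Table: [-, 835, 606, -, -, 269, 142, 120, 230, -, -]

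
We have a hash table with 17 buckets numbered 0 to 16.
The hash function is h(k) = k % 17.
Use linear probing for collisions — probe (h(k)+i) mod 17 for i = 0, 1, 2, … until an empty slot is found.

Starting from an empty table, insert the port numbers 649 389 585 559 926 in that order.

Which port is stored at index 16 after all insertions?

649 hashes to 3; slot 3 is free => place at 3.
389 hashes to 15; slot 15 is free => place at 15.
585 hashes to 7; slot 7 is free => place at 7.
559 hashes to 15; 15 taken => place at 16.
926 hashes to 8; slot 8 is free => place at 8.
Table: [—, —, —, 649, —, —, —, 585, 926, —, —, —, —, —, —, 389, 559]

559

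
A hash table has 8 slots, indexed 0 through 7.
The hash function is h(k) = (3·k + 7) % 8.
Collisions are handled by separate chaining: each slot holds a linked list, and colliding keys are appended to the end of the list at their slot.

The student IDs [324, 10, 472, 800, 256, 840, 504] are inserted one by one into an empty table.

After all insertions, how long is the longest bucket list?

5

Insert 324: h=3, bucket 3 empty → new chain.
Insert 10: h=5, bucket 5 empty → new chain.
Insert 472: h=7, bucket 7 empty → new chain.
Insert 800: h=7, bucket 7 nonempty → append to chain.
Insert 256: h=7, bucket 7 nonempty → append to chain.
Insert 840: h=7, bucket 7 nonempty → append to chain.
Insert 504: h=7, bucket 7 nonempty → append to chain.
Final buckets:
0: —
1: —
2: —
3: 324
4: —
5: 10
6: —
7: 472 -> 800 -> 256 -> 840 -> 504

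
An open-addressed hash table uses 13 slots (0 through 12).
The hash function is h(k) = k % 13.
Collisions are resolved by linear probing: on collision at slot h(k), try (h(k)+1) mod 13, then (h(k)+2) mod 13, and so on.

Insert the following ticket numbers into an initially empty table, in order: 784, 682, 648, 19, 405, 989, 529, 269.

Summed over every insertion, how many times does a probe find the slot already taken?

Insert 784: h=4, slot 4 empty -> index 4.
Insert 682: h=6, slot 6 empty -> index 6.
Insert 648: h=11, slot 11 empty -> index 11.
Insert 19: h=6, slot 6 occupied -> index 7.
Insert 405: h=2, slot 2 empty -> index 2.
Insert 989: h=1, slot 1 empty -> index 1.
Insert 529: h=9, slot 9 empty -> index 9.
Insert 269: h=9, slot 9 occupied -> index 10.
Table: [∅, 989, 405, ∅, 784, ∅, 682, 19, ∅, 529, 269, 648, ∅]

2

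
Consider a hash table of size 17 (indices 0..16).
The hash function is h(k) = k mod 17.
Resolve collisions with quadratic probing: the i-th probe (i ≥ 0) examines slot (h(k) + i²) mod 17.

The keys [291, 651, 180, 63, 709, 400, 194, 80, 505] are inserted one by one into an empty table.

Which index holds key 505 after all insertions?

4

291 hashes to 2; slot 2 is free => place at 2.
651 hashes to 5; slot 5 is free => place at 5.
180 hashes to 10; slot 10 is free => place at 10.
63 hashes to 12; slot 12 is free => place at 12.
709 hashes to 12; 12 taken => place at 13.
400 hashes to 9; slot 9 is free => place at 9.
194 hashes to 7; slot 7 is free => place at 7.
80 hashes to 12; 12,13 taken => place at 16.
505 hashes to 12; 12,13,16 taken => place at 4.
Table: [_, _, 291, _, 505, 651, _, 194, _, 400, 180, _, 63, 709, _, _, 80]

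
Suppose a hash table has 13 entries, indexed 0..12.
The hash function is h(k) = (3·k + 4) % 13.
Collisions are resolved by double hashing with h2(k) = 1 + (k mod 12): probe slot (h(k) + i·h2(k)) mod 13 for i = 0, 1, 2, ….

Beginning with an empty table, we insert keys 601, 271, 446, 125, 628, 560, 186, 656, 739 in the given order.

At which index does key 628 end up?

8

601: h=0 -> slot 0
271: h=11 -> slot 11
446: h=3 -> slot 3
125: h=2 -> slot 2
628: h=3, h2=5, probe 3,8 -> slot 8
560: h=7 -> slot 7
186: h=3, h2=7, probe 3,10 -> slot 10
656: h=9 -> slot 9
739: h=11, h2=8, probe 11,6 -> slot 6
Table: [601, -, 125, 446, -, -, 739, 560, 628, 656, 186, 271, -]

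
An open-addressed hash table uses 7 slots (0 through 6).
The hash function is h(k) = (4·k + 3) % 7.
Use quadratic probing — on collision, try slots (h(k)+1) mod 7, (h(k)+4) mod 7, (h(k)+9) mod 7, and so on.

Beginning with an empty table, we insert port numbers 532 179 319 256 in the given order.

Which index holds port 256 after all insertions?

Insert 532: h=3, slot 3 empty → index 3.
Insert 179: h=5, slot 5 empty → index 5.
Insert 319: h=5, slot 5 occupied → index 6.
Insert 256: h=5, slots 5,6 occupied → index 2.
Table: [—, —, 256, 532, —, 179, 319]

2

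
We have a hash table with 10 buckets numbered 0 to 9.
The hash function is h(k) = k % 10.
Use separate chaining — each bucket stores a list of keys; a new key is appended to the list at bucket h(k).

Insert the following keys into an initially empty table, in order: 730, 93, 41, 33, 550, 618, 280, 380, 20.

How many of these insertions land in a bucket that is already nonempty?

730 -> bucket 0
93 -> bucket 3
41 -> bucket 1
33 -> bucket 3 (collision)
550 -> bucket 0 (collision)
618 -> bucket 8
280 -> bucket 0 (collision)
380 -> bucket 0 (collision)
20 -> bucket 0 (collision)
Final buckets:
0: 730 -> 550 -> 280 -> 380 -> 20
1: 41
2: -
3: 93 -> 33
4: -
5: -
6: -
7: -
8: 618
9: -

5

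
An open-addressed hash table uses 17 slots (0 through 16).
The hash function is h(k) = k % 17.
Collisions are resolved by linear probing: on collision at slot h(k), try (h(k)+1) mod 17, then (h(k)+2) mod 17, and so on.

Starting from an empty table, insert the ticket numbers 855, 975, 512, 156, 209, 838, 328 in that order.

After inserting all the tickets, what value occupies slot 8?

855 hashes to 5; slot 5 is free -> place at 5.
975 hashes to 6; slot 6 is free -> place at 6.
512 hashes to 2; slot 2 is free -> place at 2.
156 hashes to 3; slot 3 is free -> place at 3.
209 hashes to 5; 5,6 taken -> place at 7.
838 hashes to 5; 5,6,7 taken -> place at 8.
328 hashes to 5; 5,6,7,8 taken -> place at 9.
Table: [—, —, 512, 156, —, 855, 975, 209, 838, 328, —, —, —, —, —, —, —]

838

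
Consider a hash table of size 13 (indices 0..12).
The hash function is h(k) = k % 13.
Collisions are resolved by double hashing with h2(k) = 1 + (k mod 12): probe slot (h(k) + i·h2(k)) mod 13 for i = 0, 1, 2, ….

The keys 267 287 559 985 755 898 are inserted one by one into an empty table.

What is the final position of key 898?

8

267 hashes to 7; slot 7 is free -> place at 7.
287 hashes to 1; slot 1 is free -> place at 1.
559 hashes to 0; slot 0 is free -> place at 0.
985 hashes to 10; slot 10 is free -> place at 10.
755 hashes to 1, h2=12; 1,0 taken -> place at 12.
898 hashes to 1, h2=11; 1,12,10 taken -> place at 8.
Table: [559, 287, ., ., ., ., ., 267, 898, ., 985, ., 755]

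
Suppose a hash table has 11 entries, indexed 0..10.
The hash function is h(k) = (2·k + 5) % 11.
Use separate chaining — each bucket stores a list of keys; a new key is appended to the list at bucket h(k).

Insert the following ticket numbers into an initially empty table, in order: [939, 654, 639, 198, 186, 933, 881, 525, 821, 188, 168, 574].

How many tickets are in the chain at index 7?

3

939 -> bucket 2
654 -> bucket 4
639 -> bucket 7
198 -> bucket 5
186 -> bucket 3
933 -> bucket 1
881 -> bucket 7 (collision)
525 -> bucket 10
821 -> bucket 8
188 -> bucket 7 (collision)
168 -> bucket 0
574 -> bucket 9
Final buckets:
0: 168
1: 933
2: 939
3: 186
4: 654
5: 198
6: .
7: 639 -> 881 -> 188
8: 821
9: 574
10: 525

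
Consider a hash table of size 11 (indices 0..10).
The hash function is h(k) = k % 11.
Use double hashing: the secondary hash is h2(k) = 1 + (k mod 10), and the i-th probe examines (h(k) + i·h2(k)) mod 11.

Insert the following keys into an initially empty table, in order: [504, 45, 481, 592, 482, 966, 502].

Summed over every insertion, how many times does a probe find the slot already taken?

504 hashes to 9; slot 9 is free -> place at 9.
45 hashes to 1; slot 1 is free -> place at 1.
481 hashes to 8; slot 8 is free -> place at 8.
592 hashes to 9, h2=3; 9,1 taken -> place at 4.
482 hashes to 9, h2=3; 9,1,4 taken -> place at 7.
966 hashes to 9, h2=7; 9 taken -> place at 5.
502 hashes to 7, h2=3; 7 taken -> place at 10.
Table: [—, 45, —, —, 592, 966, —, 482, 481, 504, 502]

7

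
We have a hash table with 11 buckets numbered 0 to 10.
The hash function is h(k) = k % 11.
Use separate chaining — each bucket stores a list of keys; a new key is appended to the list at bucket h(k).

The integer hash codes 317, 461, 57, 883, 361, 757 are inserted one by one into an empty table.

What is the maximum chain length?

317 -> bucket 9
461 -> bucket 10
57 -> bucket 2
883 -> bucket 3
361 -> bucket 9 (collision)
757 -> bucket 9 (collision)
Final buckets:
0: .
1: .
2: 57
3: 883
4: .
5: .
6: .
7: .
8: .
9: 317 -> 361 -> 757
10: 461

3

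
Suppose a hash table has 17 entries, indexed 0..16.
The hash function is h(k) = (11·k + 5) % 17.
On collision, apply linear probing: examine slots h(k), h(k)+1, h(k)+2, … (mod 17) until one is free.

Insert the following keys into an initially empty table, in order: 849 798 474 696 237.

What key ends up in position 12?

849: h=11 => slot 11
798: h=11, probe 11,12 => slot 12
474: h=0 => slot 0
696: h=11, probe 11,12,13 => slot 13
237: h=11, probe 11,12,13,14 => slot 14
Table: [474, -, -, -, -, -, -, -, -, -, -, 849, 798, 696, 237, -, -]

798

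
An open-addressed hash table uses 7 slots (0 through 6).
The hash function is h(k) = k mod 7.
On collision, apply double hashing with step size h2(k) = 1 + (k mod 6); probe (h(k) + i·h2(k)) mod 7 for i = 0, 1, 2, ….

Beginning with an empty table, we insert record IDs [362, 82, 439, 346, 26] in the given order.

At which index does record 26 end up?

362: h=5 → slot 5
82: h=5, h2=5, probe 5,3 → slot 3
439: h=5, h2=2, probe 5,0 → slot 0
346: h=3, h2=5, probe 3,1 → slot 1
26: h=5, h2=3, probe 5,1,4 → slot 4
Table: [439, 346, -, 82, 26, 362, -]

4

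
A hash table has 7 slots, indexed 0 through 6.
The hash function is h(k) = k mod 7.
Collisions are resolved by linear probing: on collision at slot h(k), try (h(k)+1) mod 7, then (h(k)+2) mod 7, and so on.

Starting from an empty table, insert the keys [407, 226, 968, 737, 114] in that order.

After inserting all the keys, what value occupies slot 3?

968

Insert 407: h=1, slot 1 empty -> index 1.
Insert 226: h=2, slot 2 empty -> index 2.
Insert 968: h=2, slot 2 occupied -> index 3.
Insert 737: h=2, slots 2,3 occupied -> index 4.
Insert 114: h=2, slots 2,3,4 occupied -> index 5.
Table: [., 407, 226, 968, 737, 114, .]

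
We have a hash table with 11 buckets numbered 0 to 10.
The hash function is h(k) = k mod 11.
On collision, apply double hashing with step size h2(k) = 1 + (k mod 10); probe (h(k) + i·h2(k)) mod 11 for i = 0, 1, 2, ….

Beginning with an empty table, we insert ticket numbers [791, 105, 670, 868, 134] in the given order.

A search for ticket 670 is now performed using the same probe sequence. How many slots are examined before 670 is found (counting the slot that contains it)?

Insert 791: h=10, slot 10 empty -> index 10.
Insert 105: h=6, slot 6 empty -> index 6.
Insert 670: h=10, h2=1, slot 10 occupied -> index 0.
Insert 868: h=10, h2=9, slot 10 occupied -> index 8.
Insert 134: h=2, slot 2 empty -> index 2.
Table: [670, ., 134, ., ., ., 105, ., 868, ., 791]
Lookup 670: h=10, h2=1, probe 10,0 → found at 0.

2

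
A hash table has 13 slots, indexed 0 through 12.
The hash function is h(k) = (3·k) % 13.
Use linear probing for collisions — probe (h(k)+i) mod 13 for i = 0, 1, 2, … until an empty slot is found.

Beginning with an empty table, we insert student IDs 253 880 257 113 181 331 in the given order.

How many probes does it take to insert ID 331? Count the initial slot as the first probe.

253: h=5 → slot 5
880: h=1 → slot 1
257: h=4 → slot 4
113: h=1, probe 1,2 → slot 2
181: h=10 → slot 10
331: h=5, probe 5,6 → slot 6
Table: [—, 880, 113, —, 257, 253, 331, —, —, —, 181, —, —]

2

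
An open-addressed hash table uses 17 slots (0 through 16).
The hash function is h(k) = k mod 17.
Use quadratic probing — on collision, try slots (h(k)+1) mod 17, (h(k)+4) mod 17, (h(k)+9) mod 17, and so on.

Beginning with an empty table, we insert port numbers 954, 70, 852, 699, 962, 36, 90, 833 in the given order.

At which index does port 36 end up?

954 hashes to 2; slot 2 is free -> place at 2.
70 hashes to 2; 2 taken -> place at 3.
852 hashes to 2; 2,3 taken -> place at 6.
699 hashes to 2; 2,3,6 taken -> place at 11.
962 hashes to 10; slot 10 is free -> place at 10.
36 hashes to 2; 2,3,6,11 taken -> place at 1.
90 hashes to 5; slot 5 is free -> place at 5.
833 hashes to 0; slot 0 is free -> place at 0.
Table: [833, 36, 954, 70, —, 90, 852, —, —, —, 962, 699, —, —, —, —, —]

1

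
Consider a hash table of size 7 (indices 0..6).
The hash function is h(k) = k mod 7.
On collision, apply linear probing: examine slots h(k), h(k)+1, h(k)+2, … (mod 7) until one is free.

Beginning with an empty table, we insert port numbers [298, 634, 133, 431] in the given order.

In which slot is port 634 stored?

Insert 298: h=4, slot 4 empty → index 4.
Insert 634: h=4, slot 4 occupied → index 5.
Insert 133: h=0, slot 0 empty → index 0.
Insert 431: h=4, slots 4,5 occupied → index 6.
Table: [133, ., ., ., 298, 634, 431]

5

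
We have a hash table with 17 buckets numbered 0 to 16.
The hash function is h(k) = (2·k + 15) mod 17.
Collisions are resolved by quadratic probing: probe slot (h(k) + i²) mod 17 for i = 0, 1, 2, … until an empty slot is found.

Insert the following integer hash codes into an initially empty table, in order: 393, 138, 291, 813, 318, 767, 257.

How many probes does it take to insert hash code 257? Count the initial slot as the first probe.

5

393 hashes to 2; slot 2 is free -> place at 2.
138 hashes to 2; 2 taken -> place at 3.
291 hashes to 2; 2,3 taken -> place at 6.
813 hashes to 9; slot 9 is free -> place at 9.
318 hashes to 5; slot 5 is free -> place at 5.
767 hashes to 2; 2,3,6 taken -> place at 11.
257 hashes to 2; 2,3,6,11 taken -> place at 1.
Table: [., 257, 393, 138, ., 318, 291, ., ., 813, ., 767, ., ., ., ., .]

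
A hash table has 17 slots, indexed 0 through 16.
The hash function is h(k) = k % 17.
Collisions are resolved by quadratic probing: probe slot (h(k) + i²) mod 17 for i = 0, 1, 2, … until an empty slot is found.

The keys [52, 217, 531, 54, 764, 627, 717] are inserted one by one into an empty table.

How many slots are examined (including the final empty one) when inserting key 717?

52: h=1 -> slot 1
217: h=13 -> slot 13
531: h=4 -> slot 4
54: h=3 -> slot 3
764: h=16 -> slot 16
627: h=15 -> slot 15
717: h=3, probe 3,4,7 -> slot 7
Table: [∅, 52, ∅, 54, 531, ∅, ∅, 717, ∅, ∅, ∅, ∅, ∅, 217, ∅, 627, 764]

3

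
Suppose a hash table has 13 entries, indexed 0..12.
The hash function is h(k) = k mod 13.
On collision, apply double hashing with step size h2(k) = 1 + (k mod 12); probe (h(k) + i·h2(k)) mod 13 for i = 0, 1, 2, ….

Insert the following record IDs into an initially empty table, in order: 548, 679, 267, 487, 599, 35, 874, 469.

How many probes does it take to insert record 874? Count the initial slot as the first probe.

Insert 548: h=2, slot 2 empty -> index 2.
Insert 679: h=3, slot 3 empty -> index 3.
Insert 267: h=7, slot 7 empty -> index 7.
Insert 487: h=6, slot 6 empty -> index 6.
Insert 599: h=1, slot 1 empty -> index 1.
Insert 35: h=9, slot 9 empty -> index 9.
Insert 874: h=3, h2=11, slots 3,1 occupied -> index 12.
Insert 469: h=1, h2=2, slots 1,3 occupied -> index 5.
Table: [., 599, 548, 679, ., 469, 487, 267, ., 35, ., ., 874]

3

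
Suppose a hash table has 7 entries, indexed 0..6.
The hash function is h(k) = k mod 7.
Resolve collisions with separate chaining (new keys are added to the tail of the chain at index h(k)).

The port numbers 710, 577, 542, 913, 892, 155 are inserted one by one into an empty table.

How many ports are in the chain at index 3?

710 → bucket 3
577 → bucket 3 (collision)
542 → bucket 3 (collision)
913 → bucket 3 (collision)
892 → bucket 3 (collision)
155 → bucket 1
Final buckets:
0: .
1: 155
2: .
3: 710 -> 577 -> 542 -> 913 -> 892
4: .
5: .
6: .

5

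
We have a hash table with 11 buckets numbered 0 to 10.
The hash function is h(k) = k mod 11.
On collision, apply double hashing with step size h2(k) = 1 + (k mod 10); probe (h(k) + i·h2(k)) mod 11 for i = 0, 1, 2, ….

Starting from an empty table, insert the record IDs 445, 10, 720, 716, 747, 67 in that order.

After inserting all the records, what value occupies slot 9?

445 hashes to 5; slot 5 is free => place at 5.
10 hashes to 10; slot 10 is free => place at 10.
720 hashes to 5, h2=1; 5 taken => place at 6.
716 hashes to 1; slot 1 is free => place at 1.
747 hashes to 10, h2=8; 10 taken => place at 7.
67 hashes to 1, h2=8; 1 taken => place at 9.
Table: [-, 716, -, -, -, 445, 720, 747, -, 67, 10]

67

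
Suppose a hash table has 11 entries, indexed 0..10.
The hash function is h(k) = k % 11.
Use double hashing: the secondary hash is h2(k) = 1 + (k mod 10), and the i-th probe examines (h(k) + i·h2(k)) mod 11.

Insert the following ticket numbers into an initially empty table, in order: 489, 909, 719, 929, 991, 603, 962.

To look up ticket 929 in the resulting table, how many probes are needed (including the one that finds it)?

489: h=5 → slot 5
909: h=7 → slot 7
719: h=4 → slot 4
929: h=5, h2=10, probe 5,4,3 → slot 3
991: h=1 → slot 1
603: h=9 → slot 9
962: h=5, h2=3, probe 5,8 → slot 8
Table: [., 991, ., 929, 719, 489, ., 909, 962, 603, .]
Lookup 929: h=5, h2=10, probe 5,4,3 → found at 3.

3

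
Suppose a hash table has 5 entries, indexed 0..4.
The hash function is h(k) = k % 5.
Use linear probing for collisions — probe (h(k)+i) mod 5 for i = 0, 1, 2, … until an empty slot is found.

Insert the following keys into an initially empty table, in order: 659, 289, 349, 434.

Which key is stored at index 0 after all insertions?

289

659 hashes to 4; slot 4 is free => place at 4.
289 hashes to 4; 4 taken => place at 0.
349 hashes to 4; 4,0 taken => place at 1.
434 hashes to 4; 4,0,1 taken => place at 2.
Table: [289, 349, 434, _, 659]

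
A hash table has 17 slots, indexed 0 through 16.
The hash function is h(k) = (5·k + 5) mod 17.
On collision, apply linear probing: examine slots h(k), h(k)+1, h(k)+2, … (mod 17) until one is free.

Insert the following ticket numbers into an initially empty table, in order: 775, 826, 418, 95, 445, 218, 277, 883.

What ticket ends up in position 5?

826

775: h=4 => slot 4
826: h=4, probe 4,5 => slot 5
418: h=4, probe 4,5,6 => slot 6
95: h=4, probe 4,5,6,7 => slot 7
445: h=3 => slot 3
218: h=7, probe 7,8 => slot 8
277: h=13 => slot 13
883: h=0 => slot 0
Table: [883, ∅, ∅, 445, 775, 826, 418, 95, 218, ∅, ∅, ∅, ∅, 277, ∅, ∅, ∅]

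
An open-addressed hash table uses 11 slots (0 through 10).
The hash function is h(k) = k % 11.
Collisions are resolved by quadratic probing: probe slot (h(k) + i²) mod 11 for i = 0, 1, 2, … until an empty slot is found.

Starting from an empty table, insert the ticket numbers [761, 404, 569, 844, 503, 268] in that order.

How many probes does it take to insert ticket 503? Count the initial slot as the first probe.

4

761 hashes to 2; slot 2 is free → place at 2.
404 hashes to 8; slot 8 is free → place at 8.
569 hashes to 8; 8 taken → place at 9.
844 hashes to 8; 8,9 taken → place at 1.
503 hashes to 8; 8,9,1 taken → place at 6.
268 hashes to 4; slot 4 is free → place at 4.
Table: [∅, 844, 761, ∅, 268, ∅, 503, ∅, 404, 569, ∅]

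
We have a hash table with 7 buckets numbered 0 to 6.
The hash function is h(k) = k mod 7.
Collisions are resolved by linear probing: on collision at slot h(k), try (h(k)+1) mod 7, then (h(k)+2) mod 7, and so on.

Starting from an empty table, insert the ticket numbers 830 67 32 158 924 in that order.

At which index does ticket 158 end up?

Insert 830: h=4, slot 4 empty → index 4.
Insert 67: h=4, slot 4 occupied → index 5.
Insert 32: h=4, slots 4,5 occupied → index 6.
Insert 158: h=4, slots 4,5,6 occupied → index 0.
Insert 924: h=0, slot 0 occupied → index 1.
Table: [158, 924, _, _, 830, 67, 32]

0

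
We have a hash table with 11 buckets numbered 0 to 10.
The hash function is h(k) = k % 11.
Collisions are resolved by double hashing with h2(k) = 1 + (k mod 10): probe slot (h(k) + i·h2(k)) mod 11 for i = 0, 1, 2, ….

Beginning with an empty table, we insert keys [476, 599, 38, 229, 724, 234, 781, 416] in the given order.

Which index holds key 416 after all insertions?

476 hashes to 3; slot 3 is free -> place at 3.
599 hashes to 5; slot 5 is free -> place at 5.
38 hashes to 5, h2=9; 5,3 taken -> place at 1.
229 hashes to 9; slot 9 is free -> place at 9.
724 hashes to 9, h2=5; 9,3 taken -> place at 8.
234 hashes to 3, h2=5; 3,8 taken -> place at 2.
781 hashes to 0; slot 0 is free -> place at 0.
416 hashes to 9, h2=7; 9,5,1,8 taken -> place at 4.
Table: [781, 38, 234, 476, 416, 599, _, _, 724, 229, _]

4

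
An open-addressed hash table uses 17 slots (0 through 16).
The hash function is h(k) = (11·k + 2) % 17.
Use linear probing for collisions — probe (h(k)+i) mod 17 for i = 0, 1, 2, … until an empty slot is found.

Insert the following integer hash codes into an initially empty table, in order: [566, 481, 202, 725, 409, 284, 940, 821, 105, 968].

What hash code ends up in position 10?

566 hashes to 6; slot 6 is free => place at 6.
481 hashes to 6; 6 taken => place at 7.
202 hashes to 14; slot 14 is free => place at 14.
725 hashes to 4; slot 4 is free => place at 4.
409 hashes to 13; slot 13 is free => place at 13.
284 hashes to 15; slot 15 is free => place at 15.
940 hashes to 6; 6,7 taken => place at 8.
821 hashes to 6; 6,7,8 taken => place at 9.
105 hashes to 1; slot 1 is free => place at 1.
968 hashes to 8; 8,9 taken => place at 10.
Table: [—, 105, —, —, 725, —, 566, 481, 940, 821, 968, —, —, 409, 202, 284, —]

968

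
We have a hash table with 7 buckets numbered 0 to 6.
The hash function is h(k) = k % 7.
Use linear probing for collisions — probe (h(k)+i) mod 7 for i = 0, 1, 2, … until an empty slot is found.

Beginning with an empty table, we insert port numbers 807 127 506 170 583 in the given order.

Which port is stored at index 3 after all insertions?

807 hashes to 2; slot 2 is free → place at 2.
127 hashes to 1; slot 1 is free → place at 1.
506 hashes to 2; 2 taken → place at 3.
170 hashes to 2; 2,3 taken → place at 4.
583 hashes to 2; 2,3,4 taken → place at 5.
Table: [-, 127, 807, 506, 170, 583, -]

506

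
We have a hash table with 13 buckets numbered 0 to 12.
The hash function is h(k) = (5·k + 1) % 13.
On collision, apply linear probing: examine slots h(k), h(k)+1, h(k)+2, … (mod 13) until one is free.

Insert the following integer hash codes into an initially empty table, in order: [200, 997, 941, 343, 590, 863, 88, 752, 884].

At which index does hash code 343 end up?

2

200 hashes to 0; slot 0 is free -> place at 0.
997 hashes to 7; slot 7 is free -> place at 7.
941 hashes to 0; 0 taken -> place at 1.
343 hashes to 0; 0,1 taken -> place at 2.
590 hashes to 0; 0,1,2 taken -> place at 3.
863 hashes to 0; 0,1,2,3 taken -> place at 4.
88 hashes to 12; slot 12 is free -> place at 12.
752 hashes to 4; 4 taken -> place at 5.
884 hashes to 1; 1,2,3,4,5 taken -> place at 6.
Table: [200, 941, 343, 590, 863, 752, 884, 997, ., ., ., ., 88]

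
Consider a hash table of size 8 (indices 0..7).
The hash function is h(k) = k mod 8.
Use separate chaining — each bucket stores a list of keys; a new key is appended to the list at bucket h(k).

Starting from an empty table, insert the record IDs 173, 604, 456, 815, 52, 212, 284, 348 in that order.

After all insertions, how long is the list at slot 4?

173 -> bucket 5
604 -> bucket 4
456 -> bucket 0
815 -> bucket 7
52 -> bucket 4 (collision)
212 -> bucket 4 (collision)
284 -> bucket 4 (collision)
348 -> bucket 4 (collision)
Final buckets:
0: 456
1: _
2: _
3: _
4: 604 -> 52 -> 212 -> 284 -> 348
5: 173
6: _
7: 815

5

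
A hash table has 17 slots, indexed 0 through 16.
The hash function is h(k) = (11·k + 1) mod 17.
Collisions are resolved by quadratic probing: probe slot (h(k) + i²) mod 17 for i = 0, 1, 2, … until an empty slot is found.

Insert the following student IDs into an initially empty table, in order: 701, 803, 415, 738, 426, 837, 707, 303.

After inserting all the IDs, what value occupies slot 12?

Insert 701: h=11, slot 11 empty => index 11.
Insert 803: h=11, slot 11 occupied => index 12.
Insert 415: h=10, slot 10 empty => index 10.
Insert 738: h=10, slots 10,11 occupied => index 14.
Insert 426: h=12, slot 12 occupied => index 13.
Insert 837: h=11, slots 11,12 occupied => index 15.
Insert 707: h=9, slot 9 empty => index 9.
Insert 303: h=2, slot 2 empty => index 2.
Table: [—, —, 303, —, —, —, —, —, —, 707, 415, 701, 803, 426, 738, 837, —]

803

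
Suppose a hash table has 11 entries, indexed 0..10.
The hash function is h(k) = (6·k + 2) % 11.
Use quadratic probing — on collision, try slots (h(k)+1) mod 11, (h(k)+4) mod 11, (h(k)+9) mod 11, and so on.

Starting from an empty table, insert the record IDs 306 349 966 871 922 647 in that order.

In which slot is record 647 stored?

10

306 hashes to 1; slot 1 is free => place at 1.
349 hashes to 6; slot 6 is free => place at 6.
966 hashes to 1; 1 taken => place at 2.
871 hashes to 3; slot 3 is free => place at 3.
922 hashes to 1; 1,2 taken => place at 5.
647 hashes to 1; 1,2,5 taken => place at 10.
Table: [—, 306, 966, 871, —, 922, 349, —, —, —, 647]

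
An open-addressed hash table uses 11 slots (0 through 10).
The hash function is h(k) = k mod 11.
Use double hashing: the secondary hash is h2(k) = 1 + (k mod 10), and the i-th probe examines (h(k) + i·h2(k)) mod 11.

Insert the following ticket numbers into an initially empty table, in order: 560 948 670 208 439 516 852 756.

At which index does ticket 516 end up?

560: h=10 → slot 10
948: h=2 → slot 2
670: h=10, h2=1, probe 10,0 → slot 0
208: h=10, h2=9, probe 10,8 → slot 8
439: h=10, h2=10, probe 10,9 → slot 9
516: h=10, h2=7, probe 10,6 → slot 6
852: h=5 → slot 5
756: h=8, h2=7, probe 8,4 → slot 4
Table: [670, _, 948, _, 756, 852, 516, _, 208, 439, 560]

6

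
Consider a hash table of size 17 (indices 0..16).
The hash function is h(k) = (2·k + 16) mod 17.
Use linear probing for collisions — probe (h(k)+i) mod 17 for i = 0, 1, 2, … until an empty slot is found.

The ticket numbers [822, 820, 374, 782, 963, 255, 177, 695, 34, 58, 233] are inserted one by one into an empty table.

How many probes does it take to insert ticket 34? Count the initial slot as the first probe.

822 hashes to 11; slot 11 is free → place at 11.
820 hashes to 7; slot 7 is free → place at 7.
374 hashes to 16; slot 16 is free → place at 16.
782 hashes to 16; 16 taken → place at 0.
963 hashes to 4; slot 4 is free → place at 4.
255 hashes to 16; 16,0 taken → place at 1.
177 hashes to 13; slot 13 is free → place at 13.
695 hashes to 12; slot 12 is free → place at 12.
34 hashes to 16; 16,0,1 taken → place at 2.
58 hashes to 13; 13 taken → place at 14.
233 hashes to 6; slot 6 is free → place at 6.
Table: [782, 255, 34, ∅, 963, ∅, 233, 820, ∅, ∅, ∅, 822, 695, 177, 58, ∅, 374]

4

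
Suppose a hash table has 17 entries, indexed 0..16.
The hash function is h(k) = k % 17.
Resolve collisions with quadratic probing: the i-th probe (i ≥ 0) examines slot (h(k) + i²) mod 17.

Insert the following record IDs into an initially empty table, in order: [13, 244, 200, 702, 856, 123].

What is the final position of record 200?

14

13: h=13 => slot 13
244: h=6 => slot 6
200: h=13, probe 13,14 => slot 14
702: h=5 => slot 5
856: h=6, probe 6,7 => slot 7
123: h=4 => slot 4
Table: [., ., ., ., 123, 702, 244, 856, ., ., ., ., ., 13, 200, ., .]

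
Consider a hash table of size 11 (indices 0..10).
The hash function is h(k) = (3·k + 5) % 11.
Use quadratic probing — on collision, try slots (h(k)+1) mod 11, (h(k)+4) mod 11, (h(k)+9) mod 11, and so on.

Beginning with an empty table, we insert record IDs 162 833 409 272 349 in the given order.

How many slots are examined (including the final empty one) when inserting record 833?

2

162 hashes to 7; slot 7 is free => place at 7.
833 hashes to 7; 7 taken => place at 8.
409 hashes to 0; slot 0 is free => place at 0.
272 hashes to 7; 7,8,0 taken => place at 5.
349 hashes to 7; 7,8,0,5 taken => place at 1.
Table: [409, 349, ∅, ∅, ∅, 272, ∅, 162, 833, ∅, ∅]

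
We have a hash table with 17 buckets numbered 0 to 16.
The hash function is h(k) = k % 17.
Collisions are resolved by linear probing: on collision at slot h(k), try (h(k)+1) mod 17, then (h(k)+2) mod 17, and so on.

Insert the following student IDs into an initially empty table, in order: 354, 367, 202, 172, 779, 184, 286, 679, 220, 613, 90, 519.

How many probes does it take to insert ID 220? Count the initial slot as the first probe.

Insert 354: h=14, slot 14 empty -> index 14.
Insert 367: h=10, slot 10 empty -> index 10.
Insert 202: h=15, slot 15 empty -> index 15.
Insert 172: h=2, slot 2 empty -> index 2.
Insert 779: h=14, slots 14,15 occupied -> index 16.
Insert 184: h=14, slots 14,15,16 occupied -> index 0.
Insert 286: h=14, slots 14,15,16,0 occupied -> index 1.
Insert 679: h=16, slots 16,0,1,2 occupied -> index 3.
Insert 220: h=16, slots 16,0,1,2,3 occupied -> index 4.
Insert 613: h=1, slots 1,2,3,4 occupied -> index 5.
Insert 90: h=5, slot 5 occupied -> index 6.
Insert 519: h=9, slot 9 empty -> index 9.
Table: [184, 286, 172, 679, 220, 613, 90, _, _, 519, 367, _, _, _, 354, 202, 779]

6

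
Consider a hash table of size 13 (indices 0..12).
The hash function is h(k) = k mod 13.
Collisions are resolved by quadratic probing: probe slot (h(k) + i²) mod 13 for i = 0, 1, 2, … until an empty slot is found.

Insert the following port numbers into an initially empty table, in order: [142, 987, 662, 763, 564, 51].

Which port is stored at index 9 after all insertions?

142: h=12 => slot 12
987: h=12, probe 12,0 => slot 0
662: h=12, probe 12,0,3 => slot 3
763: h=9 => slot 9
564: h=5 => slot 5
51: h=12, probe 12,0,3,8 => slot 8
Table: [987, ∅, ∅, 662, ∅, 564, ∅, ∅, 51, 763, ∅, ∅, 142]

763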